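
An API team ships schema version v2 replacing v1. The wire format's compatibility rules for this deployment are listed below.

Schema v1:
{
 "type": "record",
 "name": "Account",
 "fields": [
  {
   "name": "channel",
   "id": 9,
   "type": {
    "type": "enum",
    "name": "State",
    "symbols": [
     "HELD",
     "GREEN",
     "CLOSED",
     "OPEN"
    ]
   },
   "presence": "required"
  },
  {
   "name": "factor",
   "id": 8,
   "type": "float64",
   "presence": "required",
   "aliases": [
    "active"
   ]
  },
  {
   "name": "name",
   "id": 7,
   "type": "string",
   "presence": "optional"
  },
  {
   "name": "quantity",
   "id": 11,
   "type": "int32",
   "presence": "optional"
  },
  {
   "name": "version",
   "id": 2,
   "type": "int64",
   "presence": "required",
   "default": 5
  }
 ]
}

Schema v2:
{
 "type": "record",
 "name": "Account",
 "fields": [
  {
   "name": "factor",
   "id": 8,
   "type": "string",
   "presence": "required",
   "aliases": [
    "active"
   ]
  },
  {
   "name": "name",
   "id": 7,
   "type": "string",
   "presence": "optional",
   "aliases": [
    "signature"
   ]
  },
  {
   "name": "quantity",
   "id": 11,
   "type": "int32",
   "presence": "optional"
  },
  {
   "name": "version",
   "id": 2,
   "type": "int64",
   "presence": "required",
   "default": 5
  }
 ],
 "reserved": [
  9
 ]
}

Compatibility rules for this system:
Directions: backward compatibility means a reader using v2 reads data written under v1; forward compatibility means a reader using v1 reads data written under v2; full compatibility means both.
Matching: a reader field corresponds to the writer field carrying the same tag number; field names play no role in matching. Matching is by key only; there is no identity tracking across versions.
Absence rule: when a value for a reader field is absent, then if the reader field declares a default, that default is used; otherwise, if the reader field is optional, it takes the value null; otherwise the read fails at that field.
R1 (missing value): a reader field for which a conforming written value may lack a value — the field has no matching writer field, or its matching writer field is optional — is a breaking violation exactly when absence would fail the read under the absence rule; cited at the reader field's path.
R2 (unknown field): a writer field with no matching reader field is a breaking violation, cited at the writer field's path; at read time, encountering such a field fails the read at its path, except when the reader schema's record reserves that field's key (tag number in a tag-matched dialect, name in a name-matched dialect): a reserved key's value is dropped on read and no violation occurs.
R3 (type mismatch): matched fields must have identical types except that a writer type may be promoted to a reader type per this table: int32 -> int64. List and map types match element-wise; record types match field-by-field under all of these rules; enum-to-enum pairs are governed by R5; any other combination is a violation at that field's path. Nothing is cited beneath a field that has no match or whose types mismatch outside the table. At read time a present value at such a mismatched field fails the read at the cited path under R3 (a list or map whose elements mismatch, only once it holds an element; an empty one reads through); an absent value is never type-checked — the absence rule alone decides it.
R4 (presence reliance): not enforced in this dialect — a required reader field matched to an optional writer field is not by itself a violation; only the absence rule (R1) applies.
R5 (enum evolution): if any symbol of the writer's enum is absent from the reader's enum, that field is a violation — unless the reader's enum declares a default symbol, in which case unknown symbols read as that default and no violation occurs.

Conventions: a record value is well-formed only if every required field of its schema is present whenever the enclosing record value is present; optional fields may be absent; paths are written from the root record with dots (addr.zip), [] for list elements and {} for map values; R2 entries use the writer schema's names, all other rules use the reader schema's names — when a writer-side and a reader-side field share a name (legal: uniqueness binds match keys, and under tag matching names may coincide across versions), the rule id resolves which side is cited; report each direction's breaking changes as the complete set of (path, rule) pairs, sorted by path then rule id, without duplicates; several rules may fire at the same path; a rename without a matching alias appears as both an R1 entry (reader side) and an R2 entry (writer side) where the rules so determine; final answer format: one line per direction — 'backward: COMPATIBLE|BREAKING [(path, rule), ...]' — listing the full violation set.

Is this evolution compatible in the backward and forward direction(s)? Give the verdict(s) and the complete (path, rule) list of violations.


backward: BREAKING [(factor, R3)]; forward: BREAKING [(channel, R1), (factor, R3)]

the writer's type comes first in each Account pair
backward for Account (reader v2, writer v1):
  writer required, float64 -> string: reader factor maps from writer factor
  writer optional, string -> string: reader name maps from writer name
  writer optional, int32 -> int32: reader quantity maps from writer quantity
  writer required, int64 -> int64: reader version maps from writer version
  channel (writer side), unknown to reader
  R3 fires at factor
  => backward: BREAKING (1)
forward for Account (reader v1, writer v2):
  no writer field matches reader channel
  writer required, string -> float64: reader factor maps from writer factor
  writer optional, string -> string: reader name maps from writer name
  writer optional, int32 -> int32: reader quantity maps from writer quantity
  writer required, int64 -> int64: reader version maps from writer version
  R1 fires at channel
  R3 fires at factor
  => forward: BREAKING (2)


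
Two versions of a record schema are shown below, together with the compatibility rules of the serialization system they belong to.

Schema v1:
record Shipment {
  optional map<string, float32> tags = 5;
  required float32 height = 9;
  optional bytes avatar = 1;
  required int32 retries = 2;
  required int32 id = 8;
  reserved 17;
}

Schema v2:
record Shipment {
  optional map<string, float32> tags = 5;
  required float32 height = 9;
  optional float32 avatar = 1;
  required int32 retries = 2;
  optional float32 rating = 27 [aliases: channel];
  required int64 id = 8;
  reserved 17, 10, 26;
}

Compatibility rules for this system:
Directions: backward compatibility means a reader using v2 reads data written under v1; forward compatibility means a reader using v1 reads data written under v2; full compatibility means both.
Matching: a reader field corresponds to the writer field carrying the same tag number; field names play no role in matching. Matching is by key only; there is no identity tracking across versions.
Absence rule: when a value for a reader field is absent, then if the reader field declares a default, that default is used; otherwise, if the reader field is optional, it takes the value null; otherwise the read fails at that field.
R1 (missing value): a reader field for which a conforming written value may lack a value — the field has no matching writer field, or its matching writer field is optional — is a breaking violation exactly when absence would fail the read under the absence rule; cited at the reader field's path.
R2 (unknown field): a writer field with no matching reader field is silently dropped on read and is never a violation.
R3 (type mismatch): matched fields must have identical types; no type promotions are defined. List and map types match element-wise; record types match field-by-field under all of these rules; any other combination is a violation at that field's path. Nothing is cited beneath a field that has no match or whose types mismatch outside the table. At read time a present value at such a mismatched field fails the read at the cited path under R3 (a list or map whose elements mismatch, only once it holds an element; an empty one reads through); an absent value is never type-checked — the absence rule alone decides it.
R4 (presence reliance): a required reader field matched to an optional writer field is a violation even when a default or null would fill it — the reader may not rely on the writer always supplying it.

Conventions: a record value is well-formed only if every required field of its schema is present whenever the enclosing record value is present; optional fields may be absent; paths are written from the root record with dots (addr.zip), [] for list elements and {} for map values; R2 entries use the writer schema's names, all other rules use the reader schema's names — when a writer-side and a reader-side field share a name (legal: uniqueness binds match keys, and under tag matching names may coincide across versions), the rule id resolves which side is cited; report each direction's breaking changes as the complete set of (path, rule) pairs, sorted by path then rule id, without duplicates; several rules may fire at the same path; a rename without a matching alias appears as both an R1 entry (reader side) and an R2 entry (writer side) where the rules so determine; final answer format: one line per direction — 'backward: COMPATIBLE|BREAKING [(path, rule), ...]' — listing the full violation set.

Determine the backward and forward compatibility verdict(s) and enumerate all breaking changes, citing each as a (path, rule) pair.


arrows below run writer -> reader for Shipment
backward on Shipment — v2 reading data written by v1:
  tags <- tags (map<string, float32> -> map<string, float32>, writer optional)
  height <- height (float32 -> float32, writer required)
  avatar <- avatar (bytes -> float32, writer optional)
  retries <- retries (int32 -> int32, writer required)
  rating has no writer counterpart
  id <- id (int32 -> int64, writer required)
  violation R3 at avatar
  violation R3 at id
  => 2 violation(s): backward is BREAKING for Shipment
forward on Shipment — v1 reading data written by v2:
  tags <- tags (map<string, float32> -> map<string, float32>, writer optional)
  height <- height (float32 -> float32, writer required)
  avatar <- avatar (float32 -> bytes, writer optional)
  retries <- retries (int32 -> int32, writer required)
  id <- id (int64 -> int32, writer required)
  rating (writer side), unknown to reader
  violation R3 at avatar
  violation R3 at id
  => 2 violation(s): forward is BREAKING for Shipment

backward: BREAKING [(avatar, R3), (id, R3)]; forward: BREAKING [(avatar, R3), (id, R3)]


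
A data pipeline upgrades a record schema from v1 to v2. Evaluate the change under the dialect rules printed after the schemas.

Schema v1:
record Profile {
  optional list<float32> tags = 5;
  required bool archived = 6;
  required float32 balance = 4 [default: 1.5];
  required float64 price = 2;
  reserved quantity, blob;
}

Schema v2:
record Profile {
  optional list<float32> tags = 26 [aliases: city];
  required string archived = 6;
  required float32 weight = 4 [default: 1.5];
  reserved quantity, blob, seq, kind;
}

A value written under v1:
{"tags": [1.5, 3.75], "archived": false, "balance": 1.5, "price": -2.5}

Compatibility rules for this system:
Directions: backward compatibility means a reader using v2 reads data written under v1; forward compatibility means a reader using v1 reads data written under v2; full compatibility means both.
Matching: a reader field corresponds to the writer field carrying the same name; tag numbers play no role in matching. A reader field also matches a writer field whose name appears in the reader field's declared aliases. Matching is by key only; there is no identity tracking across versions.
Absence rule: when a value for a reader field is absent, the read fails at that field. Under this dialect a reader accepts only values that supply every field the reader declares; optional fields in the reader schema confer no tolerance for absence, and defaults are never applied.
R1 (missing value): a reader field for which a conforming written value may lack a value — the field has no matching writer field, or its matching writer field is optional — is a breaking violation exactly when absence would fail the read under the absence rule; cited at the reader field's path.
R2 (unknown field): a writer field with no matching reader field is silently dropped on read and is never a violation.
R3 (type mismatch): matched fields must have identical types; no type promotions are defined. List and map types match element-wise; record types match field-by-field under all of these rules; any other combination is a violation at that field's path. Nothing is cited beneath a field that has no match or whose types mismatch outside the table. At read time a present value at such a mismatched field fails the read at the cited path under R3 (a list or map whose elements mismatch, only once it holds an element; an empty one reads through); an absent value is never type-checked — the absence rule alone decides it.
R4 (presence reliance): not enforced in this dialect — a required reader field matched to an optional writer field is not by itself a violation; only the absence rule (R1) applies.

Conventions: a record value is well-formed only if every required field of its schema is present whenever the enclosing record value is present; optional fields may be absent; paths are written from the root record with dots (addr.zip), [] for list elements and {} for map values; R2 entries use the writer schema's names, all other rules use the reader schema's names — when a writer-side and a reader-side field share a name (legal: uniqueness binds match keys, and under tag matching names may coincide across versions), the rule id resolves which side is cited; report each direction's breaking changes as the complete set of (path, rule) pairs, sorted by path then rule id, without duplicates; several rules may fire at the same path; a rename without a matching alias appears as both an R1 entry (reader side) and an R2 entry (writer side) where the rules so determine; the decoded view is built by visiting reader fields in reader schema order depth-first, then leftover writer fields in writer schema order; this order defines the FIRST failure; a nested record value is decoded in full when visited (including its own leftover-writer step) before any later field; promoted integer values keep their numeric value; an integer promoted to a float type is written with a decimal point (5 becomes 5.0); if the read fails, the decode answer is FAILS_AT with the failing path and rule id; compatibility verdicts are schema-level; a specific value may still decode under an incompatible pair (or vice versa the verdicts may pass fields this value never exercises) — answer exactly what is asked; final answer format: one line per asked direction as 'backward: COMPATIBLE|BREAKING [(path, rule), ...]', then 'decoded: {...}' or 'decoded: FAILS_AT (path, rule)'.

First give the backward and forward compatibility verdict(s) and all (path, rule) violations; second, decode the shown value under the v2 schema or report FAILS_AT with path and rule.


arrows below run writer -> reader for Profile
backward for Profile (reader v2, writer v1):
  tags <- tags (list<float32> -> list<float32>, writer optional)
  archived <- archived (bool -> string, writer required)
  weight: no writer-side match
  leftover writer field: balance
  leftover writer field: price
  violation R3 at archived
  violation R1 at tags
  violation R1 at weight
  => backward verdict for Profile: BREAKING, 3 violation(s)
forward for Profile (reader v1, writer v2):
  tags <- tags (list<float32> -> list<float32>, writer optional)
  archived <- archived (string -> bool, writer required)
  balance: no writer-side match
  price: no writer-side match
  leftover writer field: weight
  violation R3 at archived
  violation R1 at balance
  violation R1 at price
  violation R1 at tags
  => forward verdict for Profile: BREAKING, 4 violation(s)
decode walk for Profile under reader schema v2:
  tags := [1.5, 3.75]
  read fails at archived under R3
  => FAILS_AT (archived, R3)

backward: BREAKING [(archived, R3), (tags, R1), (weight, R1)]; forward: BREAKING [(archived, R3), (balance, R1), (price, R1), (tags, R1)]; decoded: FAILS_AT (archived, R3)


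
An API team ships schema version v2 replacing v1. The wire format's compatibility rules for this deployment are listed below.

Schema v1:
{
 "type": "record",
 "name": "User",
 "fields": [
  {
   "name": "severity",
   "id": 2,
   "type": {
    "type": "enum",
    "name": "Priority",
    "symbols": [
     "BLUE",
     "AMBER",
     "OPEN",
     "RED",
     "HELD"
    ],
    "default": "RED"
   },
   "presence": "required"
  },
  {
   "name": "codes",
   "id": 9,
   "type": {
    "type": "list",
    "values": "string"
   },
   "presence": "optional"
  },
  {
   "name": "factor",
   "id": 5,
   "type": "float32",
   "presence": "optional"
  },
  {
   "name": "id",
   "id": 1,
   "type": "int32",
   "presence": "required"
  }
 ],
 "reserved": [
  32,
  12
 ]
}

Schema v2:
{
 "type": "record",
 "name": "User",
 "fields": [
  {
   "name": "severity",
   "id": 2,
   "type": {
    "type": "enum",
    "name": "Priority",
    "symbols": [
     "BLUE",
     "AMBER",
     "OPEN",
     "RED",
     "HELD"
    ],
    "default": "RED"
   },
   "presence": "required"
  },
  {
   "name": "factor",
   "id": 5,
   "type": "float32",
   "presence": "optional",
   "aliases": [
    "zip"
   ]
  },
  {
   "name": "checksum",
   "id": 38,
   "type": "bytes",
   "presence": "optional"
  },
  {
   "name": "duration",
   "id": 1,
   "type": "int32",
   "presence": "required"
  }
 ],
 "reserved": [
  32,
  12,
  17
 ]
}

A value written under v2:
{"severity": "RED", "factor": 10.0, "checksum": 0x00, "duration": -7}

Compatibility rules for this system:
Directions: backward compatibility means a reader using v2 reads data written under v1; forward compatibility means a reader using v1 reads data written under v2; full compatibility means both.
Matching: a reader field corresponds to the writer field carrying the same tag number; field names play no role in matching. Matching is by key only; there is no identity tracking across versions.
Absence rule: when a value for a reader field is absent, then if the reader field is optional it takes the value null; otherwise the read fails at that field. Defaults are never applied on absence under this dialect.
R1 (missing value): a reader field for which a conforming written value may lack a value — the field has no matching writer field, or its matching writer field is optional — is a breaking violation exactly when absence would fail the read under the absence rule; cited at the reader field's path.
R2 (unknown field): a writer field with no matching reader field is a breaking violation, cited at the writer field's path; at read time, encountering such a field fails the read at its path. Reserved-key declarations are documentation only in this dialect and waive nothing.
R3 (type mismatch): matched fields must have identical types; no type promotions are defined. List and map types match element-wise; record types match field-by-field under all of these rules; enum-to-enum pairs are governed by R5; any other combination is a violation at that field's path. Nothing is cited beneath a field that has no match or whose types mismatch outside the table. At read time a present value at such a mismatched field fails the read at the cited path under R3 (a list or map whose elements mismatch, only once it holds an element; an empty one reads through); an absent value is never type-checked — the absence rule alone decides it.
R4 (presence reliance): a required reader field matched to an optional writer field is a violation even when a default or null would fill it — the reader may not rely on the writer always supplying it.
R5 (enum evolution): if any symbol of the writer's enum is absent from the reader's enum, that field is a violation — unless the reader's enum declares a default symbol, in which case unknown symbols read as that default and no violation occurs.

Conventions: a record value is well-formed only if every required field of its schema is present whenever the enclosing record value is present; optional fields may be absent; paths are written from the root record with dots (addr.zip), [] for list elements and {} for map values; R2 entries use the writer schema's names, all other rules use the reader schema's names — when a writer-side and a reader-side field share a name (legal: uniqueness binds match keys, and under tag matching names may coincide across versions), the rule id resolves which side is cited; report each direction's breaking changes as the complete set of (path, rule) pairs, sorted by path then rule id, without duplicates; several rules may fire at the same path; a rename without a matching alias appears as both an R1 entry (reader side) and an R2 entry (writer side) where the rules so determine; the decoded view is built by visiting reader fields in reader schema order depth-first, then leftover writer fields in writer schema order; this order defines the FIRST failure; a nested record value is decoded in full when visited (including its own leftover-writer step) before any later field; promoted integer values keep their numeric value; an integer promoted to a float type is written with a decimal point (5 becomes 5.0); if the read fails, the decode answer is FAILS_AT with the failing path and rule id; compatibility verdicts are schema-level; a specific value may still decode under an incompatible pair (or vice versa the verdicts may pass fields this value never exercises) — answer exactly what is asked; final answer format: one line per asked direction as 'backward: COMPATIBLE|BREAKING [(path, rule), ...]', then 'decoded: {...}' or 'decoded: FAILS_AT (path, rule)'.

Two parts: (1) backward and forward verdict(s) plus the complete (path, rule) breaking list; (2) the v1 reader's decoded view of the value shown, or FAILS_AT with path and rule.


in User below, arrows point writer -> reader
backward analysis of User with v2 as reader and v1 as writer:
  severity: paired with writer severity (Priority -> Priority; writer required)
  factor: paired with writer factor (float32 -> float32; writer optional)
  checksum: no writer-side match
  duration: paired with writer id (int32 -> int32; writer required)
  codes (writer side), unknown to reader
  breaking: (codes, R2)
  => backward: BREAKING (1)
forward analysis of User with v1 as reader and v2 as writer:
  severity: paired with writer severity (Priority -> Priority; writer required)
  codes: no writer-side match
  factor: paired with writer factor (float32 -> float32; writer optional)
  id: paired with writer duration (int32 -> int32; writer required)
  checksum (writer side), unknown to reader
  breaking: (checksum, R2)
  => forward: BREAKING (1)
decoding the User value with the v1 reader:
  severity := "RED"
  codes := null (absent, optional -> null)
  factor := 10.0
  id := -7 (from writer duration)
  read fails at checksum under R2 (unknown field)
  => FAILS_AT (checksum, R2)

backward: BREAKING [(codes, R2)]; forward: BREAKING [(checksum, R2)]; decoded: FAILS_AT (checksum, R2)


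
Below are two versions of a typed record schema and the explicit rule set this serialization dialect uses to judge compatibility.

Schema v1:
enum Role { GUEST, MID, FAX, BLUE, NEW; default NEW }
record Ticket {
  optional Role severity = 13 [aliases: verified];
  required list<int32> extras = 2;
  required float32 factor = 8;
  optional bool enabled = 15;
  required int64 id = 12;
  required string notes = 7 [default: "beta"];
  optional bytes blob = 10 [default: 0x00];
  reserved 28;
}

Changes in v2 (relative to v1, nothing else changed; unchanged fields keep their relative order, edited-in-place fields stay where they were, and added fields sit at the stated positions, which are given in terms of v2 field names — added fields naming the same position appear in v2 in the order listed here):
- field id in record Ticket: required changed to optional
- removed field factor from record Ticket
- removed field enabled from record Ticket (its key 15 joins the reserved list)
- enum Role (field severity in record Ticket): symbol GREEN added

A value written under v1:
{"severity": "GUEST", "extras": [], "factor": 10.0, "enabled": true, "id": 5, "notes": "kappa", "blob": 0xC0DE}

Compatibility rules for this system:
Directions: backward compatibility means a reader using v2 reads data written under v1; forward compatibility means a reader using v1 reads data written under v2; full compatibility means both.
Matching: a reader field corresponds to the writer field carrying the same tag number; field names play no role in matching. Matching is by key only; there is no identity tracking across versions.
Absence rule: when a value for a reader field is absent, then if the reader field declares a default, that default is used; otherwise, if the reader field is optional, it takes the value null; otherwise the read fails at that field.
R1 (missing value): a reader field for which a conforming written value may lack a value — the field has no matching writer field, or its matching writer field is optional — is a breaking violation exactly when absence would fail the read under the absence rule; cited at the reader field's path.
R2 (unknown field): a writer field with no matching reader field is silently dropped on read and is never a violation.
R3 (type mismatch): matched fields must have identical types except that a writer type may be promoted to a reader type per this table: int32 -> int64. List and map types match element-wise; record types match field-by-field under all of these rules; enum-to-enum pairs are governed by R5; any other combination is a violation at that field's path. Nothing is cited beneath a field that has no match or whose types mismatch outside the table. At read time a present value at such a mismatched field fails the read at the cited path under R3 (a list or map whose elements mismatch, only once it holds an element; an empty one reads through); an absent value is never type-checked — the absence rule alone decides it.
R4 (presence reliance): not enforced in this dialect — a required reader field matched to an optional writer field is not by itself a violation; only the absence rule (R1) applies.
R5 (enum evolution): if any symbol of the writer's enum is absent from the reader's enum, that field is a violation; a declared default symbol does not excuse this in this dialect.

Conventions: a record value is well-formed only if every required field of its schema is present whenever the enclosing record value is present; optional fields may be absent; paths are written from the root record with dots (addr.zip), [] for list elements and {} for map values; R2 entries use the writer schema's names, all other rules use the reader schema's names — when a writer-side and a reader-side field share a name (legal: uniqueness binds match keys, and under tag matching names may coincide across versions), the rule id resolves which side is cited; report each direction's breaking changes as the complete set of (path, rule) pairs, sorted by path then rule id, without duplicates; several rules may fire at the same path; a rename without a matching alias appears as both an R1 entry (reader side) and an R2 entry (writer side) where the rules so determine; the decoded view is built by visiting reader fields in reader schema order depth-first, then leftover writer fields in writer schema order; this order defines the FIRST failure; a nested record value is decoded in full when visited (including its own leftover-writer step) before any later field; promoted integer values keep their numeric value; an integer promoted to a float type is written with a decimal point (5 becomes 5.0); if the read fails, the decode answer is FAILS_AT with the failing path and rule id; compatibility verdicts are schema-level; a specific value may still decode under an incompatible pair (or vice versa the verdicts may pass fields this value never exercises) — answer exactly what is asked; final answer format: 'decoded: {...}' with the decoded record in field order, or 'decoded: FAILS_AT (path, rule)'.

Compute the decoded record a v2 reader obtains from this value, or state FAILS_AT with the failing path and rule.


arrows below run writer -> reader for Ticket
decode walk for Ticket under reader schema v2:
  severity := "GUEST"
  extras := []
  id := 5
  notes := "kappa"
  blob := 0xC0DE
  writer factor: unmatched, discarded
  writer enabled: unmatched, discarded
  => decoded: {"severity": "GUEST", "extras": [], "id": 5, "notes": "kappa", "blob": 0xC0DE}
the other Ticket changes do not affect what is asked:
  field id in record Ticket: required changed to optional -> a verdict-level change on Ticket — the shown value reads the same
  enum Role (field severity in record Ticket): symbol GREEN added -> a verdict-level change on Ticket — the shown value reads the same

decoded: {"severity": "GUEST", "extras": [], "id": 5, "notes": "kappa", "blob": 0xC0DE}


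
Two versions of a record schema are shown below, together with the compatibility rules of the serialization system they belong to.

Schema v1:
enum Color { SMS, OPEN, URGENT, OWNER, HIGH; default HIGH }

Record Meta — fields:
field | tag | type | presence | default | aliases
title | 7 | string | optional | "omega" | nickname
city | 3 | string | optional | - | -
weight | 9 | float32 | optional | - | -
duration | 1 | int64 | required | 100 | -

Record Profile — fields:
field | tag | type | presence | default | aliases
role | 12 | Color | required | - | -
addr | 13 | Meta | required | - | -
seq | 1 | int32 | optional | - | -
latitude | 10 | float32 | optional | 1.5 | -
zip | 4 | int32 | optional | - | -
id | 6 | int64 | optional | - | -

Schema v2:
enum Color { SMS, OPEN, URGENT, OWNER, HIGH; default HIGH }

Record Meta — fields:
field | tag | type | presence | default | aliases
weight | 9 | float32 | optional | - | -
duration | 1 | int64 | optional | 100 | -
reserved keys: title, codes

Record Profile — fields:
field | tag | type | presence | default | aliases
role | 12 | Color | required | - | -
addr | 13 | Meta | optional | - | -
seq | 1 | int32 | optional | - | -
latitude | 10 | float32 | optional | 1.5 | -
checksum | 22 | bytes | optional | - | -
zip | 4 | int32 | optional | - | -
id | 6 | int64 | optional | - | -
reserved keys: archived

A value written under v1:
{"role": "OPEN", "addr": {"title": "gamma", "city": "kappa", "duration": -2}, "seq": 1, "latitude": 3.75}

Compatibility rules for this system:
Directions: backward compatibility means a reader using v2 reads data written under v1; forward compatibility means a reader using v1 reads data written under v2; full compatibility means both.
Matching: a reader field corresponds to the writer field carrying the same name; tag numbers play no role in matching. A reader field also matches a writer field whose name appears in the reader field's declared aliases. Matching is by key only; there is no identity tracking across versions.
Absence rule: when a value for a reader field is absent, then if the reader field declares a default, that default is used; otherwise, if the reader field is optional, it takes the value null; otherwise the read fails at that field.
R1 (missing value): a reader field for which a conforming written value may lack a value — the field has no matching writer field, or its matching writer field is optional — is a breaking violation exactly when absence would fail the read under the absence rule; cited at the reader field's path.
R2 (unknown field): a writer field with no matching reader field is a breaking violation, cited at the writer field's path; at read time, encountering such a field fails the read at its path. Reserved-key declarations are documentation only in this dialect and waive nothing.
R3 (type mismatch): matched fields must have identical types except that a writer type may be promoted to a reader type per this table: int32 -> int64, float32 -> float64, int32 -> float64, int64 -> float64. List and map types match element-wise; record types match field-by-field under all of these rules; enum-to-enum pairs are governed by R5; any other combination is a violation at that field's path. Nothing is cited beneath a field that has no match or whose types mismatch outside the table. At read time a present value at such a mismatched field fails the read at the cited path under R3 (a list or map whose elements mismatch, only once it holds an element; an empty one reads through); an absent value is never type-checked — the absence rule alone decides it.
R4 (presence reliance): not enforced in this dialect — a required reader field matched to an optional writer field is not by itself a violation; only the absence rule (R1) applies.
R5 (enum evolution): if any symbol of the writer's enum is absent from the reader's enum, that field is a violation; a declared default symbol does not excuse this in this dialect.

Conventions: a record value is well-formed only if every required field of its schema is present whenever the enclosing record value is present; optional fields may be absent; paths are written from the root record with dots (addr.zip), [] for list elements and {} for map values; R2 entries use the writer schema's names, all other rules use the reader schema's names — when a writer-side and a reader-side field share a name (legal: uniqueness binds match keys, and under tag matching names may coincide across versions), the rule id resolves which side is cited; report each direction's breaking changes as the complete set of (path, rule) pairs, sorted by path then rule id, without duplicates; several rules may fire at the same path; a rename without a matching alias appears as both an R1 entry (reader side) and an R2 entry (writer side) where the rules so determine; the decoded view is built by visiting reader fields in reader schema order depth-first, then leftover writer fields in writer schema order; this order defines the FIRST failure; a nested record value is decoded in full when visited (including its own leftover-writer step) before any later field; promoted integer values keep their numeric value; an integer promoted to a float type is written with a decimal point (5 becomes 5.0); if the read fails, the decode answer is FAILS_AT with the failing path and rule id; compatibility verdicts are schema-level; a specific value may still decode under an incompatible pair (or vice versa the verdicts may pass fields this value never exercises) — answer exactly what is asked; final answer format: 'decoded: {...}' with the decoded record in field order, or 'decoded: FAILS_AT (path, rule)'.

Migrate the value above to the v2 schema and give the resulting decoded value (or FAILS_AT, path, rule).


decoded: FAILS_AT (addr.title, R2)

in Profile below, arrows point writer -> reader
decode walk for Profile under reader schema v2:
  role := "OPEN"
  addr.weight := null (absent, optional -> null)
  addr.duration := -2
  read fails at addr.title under R2 (unknown field)
  => FAILS_AT (addr.title, R2)
the other Profile changes do not affect what is asked:
  removed field city from record Meta -> schema-level compatibility only; this Profile value's decode is unchanged
  added field checksum to record Profile: optional bytes, tag 22 (in v2 it sits immediately before zip) -> schema-level compatibility only; this Profile value's decode is unchanged
  field duration in record Meta: required changed to optional -> inert under this dialect — no rule fires on Profile and the result does not move


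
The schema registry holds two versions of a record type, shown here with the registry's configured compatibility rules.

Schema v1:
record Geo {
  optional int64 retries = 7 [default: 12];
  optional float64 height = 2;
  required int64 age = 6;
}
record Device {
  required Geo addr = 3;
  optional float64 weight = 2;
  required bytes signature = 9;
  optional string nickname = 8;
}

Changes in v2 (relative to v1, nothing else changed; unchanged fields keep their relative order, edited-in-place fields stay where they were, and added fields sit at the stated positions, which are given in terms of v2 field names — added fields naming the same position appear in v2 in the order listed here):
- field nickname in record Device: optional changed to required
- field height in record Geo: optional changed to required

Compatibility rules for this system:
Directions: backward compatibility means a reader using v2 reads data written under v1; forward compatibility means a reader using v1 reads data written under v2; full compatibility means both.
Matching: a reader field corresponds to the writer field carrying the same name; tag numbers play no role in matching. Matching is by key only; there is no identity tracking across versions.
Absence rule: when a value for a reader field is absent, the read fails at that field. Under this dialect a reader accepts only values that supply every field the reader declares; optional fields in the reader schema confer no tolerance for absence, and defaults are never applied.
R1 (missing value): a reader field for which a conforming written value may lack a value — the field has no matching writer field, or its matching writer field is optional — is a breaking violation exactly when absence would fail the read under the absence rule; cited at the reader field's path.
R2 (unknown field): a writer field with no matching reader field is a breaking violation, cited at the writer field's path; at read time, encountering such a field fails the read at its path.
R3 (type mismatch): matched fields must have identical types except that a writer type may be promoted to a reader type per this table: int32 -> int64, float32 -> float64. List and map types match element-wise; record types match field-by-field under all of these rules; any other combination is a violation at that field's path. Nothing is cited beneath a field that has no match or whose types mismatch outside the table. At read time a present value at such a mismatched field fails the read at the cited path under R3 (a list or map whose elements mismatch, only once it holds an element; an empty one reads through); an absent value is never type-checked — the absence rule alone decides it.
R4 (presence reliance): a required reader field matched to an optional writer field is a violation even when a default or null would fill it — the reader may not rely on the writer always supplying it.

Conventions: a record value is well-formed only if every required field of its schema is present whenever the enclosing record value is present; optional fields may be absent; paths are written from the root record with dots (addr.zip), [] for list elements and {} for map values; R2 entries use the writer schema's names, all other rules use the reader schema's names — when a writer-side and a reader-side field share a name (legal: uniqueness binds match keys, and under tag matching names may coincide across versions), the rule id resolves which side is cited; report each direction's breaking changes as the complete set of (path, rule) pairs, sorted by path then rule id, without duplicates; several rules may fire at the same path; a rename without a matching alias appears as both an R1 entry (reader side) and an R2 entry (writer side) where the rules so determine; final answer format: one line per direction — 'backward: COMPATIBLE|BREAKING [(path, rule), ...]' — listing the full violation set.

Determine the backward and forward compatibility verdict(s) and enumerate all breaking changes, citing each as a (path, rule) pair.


backward: BREAKING [(addr.height, R1), (addr.height, R4), (addr.retries, R1), (nickname, R1), (nickname, R4), (weight, R1)]; forward: BREAKING [(addr.retries, R1), (weight, R1)]

each type pair in Device: writer, then reader
backward on Device — v2 reading data written by v1:
  addr: Geo -> Geo, writer required; from addr
  weight: float64 -> float64, writer optional; from weight
  signature: bytes -> bytes, writer required; from signature
  nickname: string -> string, writer optional; from nickname
  addr.retries: int64 -> int64, writer optional; from addr.retries
  addr.height: float64 -> float64, writer optional; from addr.height
  addr.age: int64 -> int64, writer required; from addr.age
  R1 fires at addr.height
  R4 fires at addr.height
  R1 fires at addr.retries
  R1 fires at nickname
  R4 fires at nickname
  R1 fires at weight
  => 6 violation(s): backward is BREAKING for Device
forward on Device — v1 reading data written by v2:
  addr: Geo -> Geo, writer required; from addr
  weight: float64 -> float64, writer optional; from weight
  signature: bytes -> bytes, writer required; from signature
  nickname: string -> string, writer required; from nickname
  addr.retries: int64 -> int64, writer optional; from addr.retries
  addr.height: float64 -> float64, writer required; from addr.height
  addr.age: int64 -> int64, writer required; from addr.age
  R1 fires at addr.retries
  R1 fires at weight
  => 2 violation(s): forward is BREAKING for Device
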